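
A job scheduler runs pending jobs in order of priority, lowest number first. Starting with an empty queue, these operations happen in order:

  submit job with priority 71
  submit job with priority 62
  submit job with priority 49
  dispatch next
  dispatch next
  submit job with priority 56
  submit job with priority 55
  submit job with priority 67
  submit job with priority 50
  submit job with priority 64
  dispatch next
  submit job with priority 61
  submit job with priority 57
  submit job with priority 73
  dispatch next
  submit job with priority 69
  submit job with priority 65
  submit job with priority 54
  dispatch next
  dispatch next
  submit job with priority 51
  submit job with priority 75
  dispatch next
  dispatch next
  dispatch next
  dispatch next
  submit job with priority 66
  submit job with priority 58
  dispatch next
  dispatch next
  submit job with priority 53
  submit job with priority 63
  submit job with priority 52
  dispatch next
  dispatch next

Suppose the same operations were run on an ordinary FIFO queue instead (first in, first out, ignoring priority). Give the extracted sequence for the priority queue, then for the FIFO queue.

insert 71 → {71}
insert 62 → {62, 71}
insert 49 → {49, 62, 71}
dispatch next → 49; now {62, 71}
dispatch next → 62; now {71}
insert 56 → {56, 71}
insert 55 → {55, 56, 71}
insert 67 → {55, 56, 67, 71}
insert 50 → {50, 55, 56, 67, 71}
insert 64 → {50, 55, 56, 64, 67, 71}
dispatch next → 50; now {55, 56, 64, 67, 71}
insert 61 → {55, 56, 61, 64, 67, 71}
insert 57 → {55, 56, 57, 61, 64, 67, 71}
insert 73 → {55, 56, 57, 61, 64, 67, 71, 73}
dispatch next → 55; now {56, 57, 61, 64, 67, 71, 73}
insert 69 → {56, 57, 61, 64, 67, 69, 71, 73}
insert 65 → {56, 57, 61, 64, 65, 67, 69, 71, 73}
insert 54 → {54, 56, 57, 61, 64, 65, 67, 69, 71, 73}
dispatch next → 54; now {56, 57, 61, 64, 65, 67, 69, 71, 73}
dispatch next → 56; now {57, 61, 64, 65, 67, 69, 71, 73}
insert 51 → {51, 57, 61, 64, 65, 67, 69, 71, 73}
insert 75 → {51, 57, 61, 64, 65, 67, 69, 71, 73, 75}
dispatch next → 51; now {57, 61, 64, 65, 67, 69, 71, 73, 75}
dispatch next → 57; now {61, 64, 65, 67, 69, 71, 73, 75}
dispatch next → 61; now {64, 65, 67, 69, 71, 73, 75}
dispatch next → 64; now {65, 67, 69, 71, 73, 75}
insert 66 → {65, 66, 67, 69, 71, 73, 75}
insert 58 → {58, 65, 66, 67, 69, 71, 73, 75}
dispatch next → 58; now {65, 66, 67, 69, 71, 73, 75}
dispatch next → 65; now {66, 67, 69, 71, 73, 75}
insert 53 → {53, 66, 67, 69, 71, 73, 75}
insert 63 → {53, 63, 66, 67, 69, 71, 73, 75}
insert 52 → {52, 53, 63, 66, 67, 69, 71, 73, 75}
dispatch next → 52; now {53, 63, 66, 67, 69, 71, 73, 75}
dispatch next → 53; now {63, 66, 67, 69, 71, 73, 75}

priority queue: 49, 62, 50, 55, 54, 56, 51, 57, 61, 64, 58, 65, 52, 53; FIFO queue: [71, 62, 49, 56, 55, 67, 50, 64, 61, 57, 73, 69, 65, 54]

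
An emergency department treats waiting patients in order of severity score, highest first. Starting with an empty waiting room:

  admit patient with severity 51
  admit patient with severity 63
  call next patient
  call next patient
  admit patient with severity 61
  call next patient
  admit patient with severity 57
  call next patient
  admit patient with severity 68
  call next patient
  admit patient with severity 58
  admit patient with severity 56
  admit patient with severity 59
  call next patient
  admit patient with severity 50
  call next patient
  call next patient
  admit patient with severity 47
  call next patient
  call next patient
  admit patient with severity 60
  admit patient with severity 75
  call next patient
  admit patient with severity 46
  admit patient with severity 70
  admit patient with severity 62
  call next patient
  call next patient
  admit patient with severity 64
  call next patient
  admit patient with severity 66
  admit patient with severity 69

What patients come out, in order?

63, 51, 61, 57, 68, 59, 58, 56, 50, 47, 75, 70, 62, 64

insert 51 → {51}
insert 63 → {63, 51}
call next patient → 63; now {51}
call next patient → 51; now {}
insert 61 → {61}
call next patient → 61; now {}
insert 57 → {57}
call next patient → 57; now {}
insert 68 → {68}
call next patient → 68; now {}
insert 58 → {58}
insert 56 → {58, 56}
insert 59 → {59, 58, 56}
call next patient → 59; now {58, 56}
insert 50 → {58, 56, 50}
call next patient → 58; now {56, 50}
call next patient → 56; now {50}
insert 47 → {50, 47}
call next patient → 50; now {47}
call next patient → 47; now {}
insert 60 → {60}
insert 75 → {75, 60}
call next patient → 75; now {60}
insert 46 → {60, 46}
insert 70 → {70, 60, 46}
insert 62 → {70, 62, 60, 46}
call next patient → 70; now {62, 60, 46}
call next patient → 62; now {60, 46}
insert 64 → {64, 60, 46}
call next patient → 64; now {60, 46}
insert 66 → {66, 60, 46}
insert 69 → {69, 66, 60, 46}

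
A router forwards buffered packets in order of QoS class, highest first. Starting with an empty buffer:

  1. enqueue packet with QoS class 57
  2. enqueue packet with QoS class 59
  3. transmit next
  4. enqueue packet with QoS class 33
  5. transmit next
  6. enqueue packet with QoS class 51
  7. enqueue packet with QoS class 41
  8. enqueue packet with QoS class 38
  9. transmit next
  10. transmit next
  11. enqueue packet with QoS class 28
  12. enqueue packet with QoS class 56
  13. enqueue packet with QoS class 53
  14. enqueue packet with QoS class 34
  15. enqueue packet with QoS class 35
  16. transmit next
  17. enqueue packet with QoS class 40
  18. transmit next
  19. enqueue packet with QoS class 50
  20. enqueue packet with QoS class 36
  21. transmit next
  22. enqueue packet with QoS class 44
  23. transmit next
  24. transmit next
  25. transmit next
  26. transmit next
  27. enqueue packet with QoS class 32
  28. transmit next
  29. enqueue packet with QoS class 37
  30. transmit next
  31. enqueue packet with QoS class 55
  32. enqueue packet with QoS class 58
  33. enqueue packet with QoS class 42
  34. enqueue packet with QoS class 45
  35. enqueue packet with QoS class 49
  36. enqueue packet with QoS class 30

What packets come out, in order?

insert 57 → {57}
insert 59 → {59, 57}
transmit next → 59; now {57}
insert 33 → {57, 33}
transmit next → 57; now {33}
insert 51 → {51, 33}
insert 41 → {51, 41, 33}
insert 38 → {51, 41, 38, 33}
transmit next → 51; now {41, 38, 33}
transmit next → 41; now {38, 33}
insert 28 → {38, 33, 28}
insert 56 → {56, 38, 33, 28}
insert 53 → {56, 53, 38, 33, 28}
insert 34 → {56, 53, 38, 34, 33, 28}
insert 35 → {56, 53, 38, 35, 34, 33, 28}
transmit next → 56; now {53, 38, 35, 34, 33, 28}
insert 40 → {53, 40, 38, 35, 34, 33, 28}
transmit next → 53; now {40, 38, 35, 34, 33, 28}
insert 50 → {50, 40, 38, 35, 34, 33, 28}
insert 36 → {50, 40, 38, 36, 35, 34, 33, 28}
transmit next → 50; now {40, 38, 36, 35, 34, 33, 28}
insert 44 → {44, 40, 38, 36, 35, 34, 33, 28}
transmit next → 44; now {40, 38, 36, 35, 34, 33, 28}
transmit next → 40; now {38, 36, 35, 34, 33, 28}
transmit next → 38; now {36, 35, 34, 33, 28}
transmit next → 36; now {35, 34, 33, 28}
insert 32 → {35, 34, 33, 32, 28}
transmit next → 35; now {34, 33, 32, 28}
insert 37 → {37, 34, 33, 32, 28}
transmit next → 37; now {34, 33, 32, 28}
insert 55 → {55, 34, 33, 32, 28}
insert 58 → {58, 55, 34, 33, 32, 28}
insert 42 → {58, 55, 42, 34, 33, 32, 28}
insert 45 → {58, 55, 45, 42, 34, 33, 32, 28}
insert 49 → {58, 55, 49, 45, 42, 34, 33, 32, 28}
insert 30 → {58, 55, 49, 45, 42, 34, 33, 32, 30, 28}

59, 57, 51, 41, 56, 53, 50, 44, 40, 38, 36, 35, 37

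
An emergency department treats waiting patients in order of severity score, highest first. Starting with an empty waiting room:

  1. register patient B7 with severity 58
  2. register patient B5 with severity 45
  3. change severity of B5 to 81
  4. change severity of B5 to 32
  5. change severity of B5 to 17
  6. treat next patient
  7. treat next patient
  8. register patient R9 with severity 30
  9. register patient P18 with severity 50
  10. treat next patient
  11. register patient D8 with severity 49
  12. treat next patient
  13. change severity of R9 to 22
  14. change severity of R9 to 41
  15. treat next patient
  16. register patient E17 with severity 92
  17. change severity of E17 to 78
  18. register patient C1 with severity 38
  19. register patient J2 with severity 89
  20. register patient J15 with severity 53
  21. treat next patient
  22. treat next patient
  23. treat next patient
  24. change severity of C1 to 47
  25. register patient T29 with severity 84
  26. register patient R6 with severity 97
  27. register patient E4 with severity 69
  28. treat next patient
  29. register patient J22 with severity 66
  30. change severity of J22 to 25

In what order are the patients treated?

[B7, B5, P18, D8, R9, J2, E17, J15, R6]

add B7 (severity 58) → {B7:58}
add B5 (severity 45) → {B7:58, B5:45}
update B5 to severity 81 → {B5:81, B7:58}
update B5 to severity 32 → {B7:58, B5:32}
update B5 to severity 17 → {B7:58, B5:17}
treat next patient → B7; now {B5:17}
treat next patient → B5; now {}
add R9 (severity 30) → {R9:30}
add P18 (severity 50) → {P18:50, R9:30}
treat next patient → P18; now {R9:30}
add D8 (severity 49) → {D8:49, R9:30}
treat next patient → D8; now {R9:30}
update R9 to severity 22 → {R9:22}
update R9 to severity 41 → {R9:41}
treat next patient → R9; now {}
add E17 (severity 92) → {E17:92}
update E17 to severity 78 → {E17:78}
add C1 (severity 38) → {E17:78, C1:38}
add J2 (severity 89) → {J2:89, E17:78, C1:38}
add J15 (severity 53) → {J2:89, E17:78, J15:53, C1:38}
treat next patient → J2; now {E17:78, J15:53, C1:38}
treat next patient → E17; now {J15:53, C1:38}
treat next patient → J15; now {C1:38}
update C1 to severity 47 → {C1:47}
add T29 (severity 84) → {T29:84, C1:47}
add R6 (severity 97) → {R6:97, T29:84, C1:47}
add E4 (severity 69) → {R6:97, T29:84, E4:69, C1:47}
treat next patient → R6; now {T29:84, E4:69, C1:47}
add J22 (severity 66) → {T29:84, E4:69, J22:66, C1:47}
update J22 to severity 25 → {T29:84, E4:69, C1:47, J22:25}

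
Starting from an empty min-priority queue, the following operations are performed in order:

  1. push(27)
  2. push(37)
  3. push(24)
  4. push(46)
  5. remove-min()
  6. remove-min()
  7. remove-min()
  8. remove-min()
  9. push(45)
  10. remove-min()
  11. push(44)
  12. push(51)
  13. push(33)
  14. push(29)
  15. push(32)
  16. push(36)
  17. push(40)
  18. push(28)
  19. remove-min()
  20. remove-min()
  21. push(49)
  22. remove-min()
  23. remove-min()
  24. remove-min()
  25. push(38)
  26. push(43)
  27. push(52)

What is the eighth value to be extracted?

32

insert 27 → {27}
insert 37 → {27, 37}
insert 24 → {24, 27, 37}
insert 46 → {24, 27, 37, 46}
remove-min → 24; now {27, 37, 46}
remove-min → 27; now {37, 46}
remove-min → 37; now {46}
remove-min → 46; now {}
insert 45 → {45}
remove-min → 45; now {}
insert 44 → {44}
insert 51 → {44, 51}
insert 33 → {33, 44, 51}
insert 29 → {29, 33, 44, 51}
insert 32 → {29, 32, 33, 44, 51}
insert 36 → {29, 32, 33, 36, 44, 51}
insert 40 → {29, 32, 33, 36, 40, 44, 51}
insert 28 → {28, 29, 32, 33, 36, 40, 44, 51}
remove-min → 28; now {29, 32, 33, 36, 40, 44, 51}
remove-min → 29; now {32, 33, 36, 40, 44, 51}
insert 49 → {32, 33, 36, 40, 44, 49, 51}
remove-min → 32; now {33, 36, 40, 44, 49, 51}
remove-min → 33; now {36, 40, 44, 49, 51}
remove-min → 36; now {40, 44, 49, 51}
insert 38 → {38, 40, 44, 49, 51}
insert 43 → {38, 40, 43, 44, 49, 51}
insert 52 → {38, 40, 43, 44, 49, 51, 52}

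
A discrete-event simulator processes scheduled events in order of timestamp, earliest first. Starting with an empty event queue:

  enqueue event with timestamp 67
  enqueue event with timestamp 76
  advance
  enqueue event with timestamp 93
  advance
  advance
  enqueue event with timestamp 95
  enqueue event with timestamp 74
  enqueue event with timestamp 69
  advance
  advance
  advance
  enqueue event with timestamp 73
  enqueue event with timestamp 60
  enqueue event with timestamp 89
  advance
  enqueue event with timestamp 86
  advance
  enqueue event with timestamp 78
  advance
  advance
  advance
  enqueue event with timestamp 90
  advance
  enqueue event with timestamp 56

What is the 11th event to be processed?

insert 67 → {67}
insert 76 → {67, 76}
advance → 67; now {76}
insert 93 → {76, 93}
advance → 76; now {93}
advance → 93; now {}
insert 95 → {95}
insert 74 → {74, 95}
insert 69 → {69, 74, 95}
advance → 69; now {74, 95}
advance → 74; now {95}
advance → 95; now {}
insert 73 → {73}
insert 60 → {60, 73}
insert 89 → {60, 73, 89}
advance → 60; now {73, 89}
insert 86 → {73, 86, 89}
advance → 73; now {86, 89}
insert 78 → {78, 86, 89}
advance → 78; now {86, 89}
advance → 86; now {89}
advance → 89; now {}
insert 90 → {90}
advance → 90; now {}
insert 56 → {56}

89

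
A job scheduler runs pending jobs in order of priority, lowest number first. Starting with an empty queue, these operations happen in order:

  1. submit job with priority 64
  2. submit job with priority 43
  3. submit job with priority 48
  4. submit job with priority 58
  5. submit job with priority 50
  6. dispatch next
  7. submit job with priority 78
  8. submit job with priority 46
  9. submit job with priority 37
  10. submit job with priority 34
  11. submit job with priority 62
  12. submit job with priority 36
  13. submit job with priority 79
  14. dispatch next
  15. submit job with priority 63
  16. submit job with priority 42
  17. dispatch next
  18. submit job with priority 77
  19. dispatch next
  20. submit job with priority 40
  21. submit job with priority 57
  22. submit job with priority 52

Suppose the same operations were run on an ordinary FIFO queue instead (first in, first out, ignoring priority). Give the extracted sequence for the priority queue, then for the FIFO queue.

priority queue: 43 → 34 → 36 → 37; FIFO queue: 64, 43, 48, 58

insert 64 → {64}
insert 43 → {43, 64}
insert 48 → {43, 48, 64}
insert 58 → {43, 48, 58, 64}
insert 50 → {43, 48, 50, 58, 64}
dispatch next → 43; now {48, 50, 58, 64}
insert 78 → {48, 50, 58, 64, 78}
insert 46 → {46, 48, 50, 58, 64, 78}
insert 37 → {37, 46, 48, 50, 58, 64, 78}
insert 34 → {34, 37, 46, 48, 50, 58, 64, 78}
insert 62 → {34, 37, 46, 48, 50, 58, 62, 64, 78}
insert 36 → {34, 36, 37, 46, 48, 50, 58, 62, 64, 78}
insert 79 → {34, 36, 37, 46, 48, 50, 58, 62, 64, 78, 79}
dispatch next → 34; now {36, 37, 46, 48, 50, 58, 62, 64, 78, 79}
insert 63 → {36, 37, 46, 48, 50, 58, 62, 63, 64, 78, 79}
insert 42 → {36, 37, 42, 46, 48, 50, 58, 62, 63, 64, 78, 79}
dispatch next → 36; now {37, 42, 46, 48, 50, 58, 62, 63, 64, 78, 79}
insert 77 → {37, 42, 46, 48, 50, 58, 62, 63, 64, 77, 78, 79}
dispatch next → 37; now {42, 46, 48, 50, 58, 62, 63, 64, 77, 78, 79}
insert 40 → {40, 42, 46, 48, 50, 58, 62, 63, 64, 77, 78, 79}
insert 57 → {40, 42, 46, 48, 50, 57, 58, 62, 63, 64, 77, 78, 79}
insert 52 → {40, 42, 46, 48, 50, 52, 57, 58, 62, 63, 64, 77, 78, 79}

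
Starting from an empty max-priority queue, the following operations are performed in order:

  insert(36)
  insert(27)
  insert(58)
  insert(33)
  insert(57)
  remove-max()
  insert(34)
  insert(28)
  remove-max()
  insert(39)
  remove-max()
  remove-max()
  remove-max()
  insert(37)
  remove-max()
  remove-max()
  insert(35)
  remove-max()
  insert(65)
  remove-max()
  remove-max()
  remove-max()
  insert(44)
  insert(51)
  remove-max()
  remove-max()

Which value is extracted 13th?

insert 36 → {36}
insert 27 → {36, 27}
insert 58 → {58, 36, 27}
insert 33 → {58, 36, 33, 27}
insert 57 → {58, 57, 36, 33, 27}
remove-max → 58; now {57, 36, 33, 27}
insert 34 → {57, 36, 34, 33, 27}
insert 28 → {57, 36, 34, 33, 28, 27}
remove-max → 57; now {36, 34, 33, 28, 27}
insert 39 → {39, 36, 34, 33, 28, 27}
remove-max → 39; now {36, 34, 33, 28, 27}
remove-max → 36; now {34, 33, 28, 27}
remove-max → 34; now {33, 28, 27}
insert 37 → {37, 33, 28, 27}
remove-max → 37; now {33, 28, 27}
remove-max → 33; now {28, 27}
insert 35 → {35, 28, 27}
remove-max → 35; now {28, 27}
insert 65 → {65, 28, 27}
remove-max → 65; now {28, 27}
remove-max → 28; now {27}
remove-max → 27; now {}
insert 44 → {44}
insert 51 → {51, 44}
remove-max → 51; now {44}
remove-max → 44; now {}

44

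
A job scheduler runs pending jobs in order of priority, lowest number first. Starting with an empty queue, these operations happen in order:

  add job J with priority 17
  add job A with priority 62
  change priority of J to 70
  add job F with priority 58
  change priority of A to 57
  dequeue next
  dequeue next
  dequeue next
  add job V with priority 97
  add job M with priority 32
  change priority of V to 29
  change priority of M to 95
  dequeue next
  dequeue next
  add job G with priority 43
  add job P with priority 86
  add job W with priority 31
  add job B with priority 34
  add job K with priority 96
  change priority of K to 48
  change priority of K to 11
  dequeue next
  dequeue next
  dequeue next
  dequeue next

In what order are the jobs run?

[A, F, J, V, M, K, W, B, G]

add J (priority 17) → {J:17}
add A (priority 62) → {J:17, A:62}
update J to priority 70 → {A:62, J:70}
add F (priority 58) → {F:58, A:62, J:70}
update A to priority 57 → {A:57, F:58, J:70}
dequeue next → A; now {F:58, J:70}
dequeue next → F; now {J:70}
dequeue next → J; now {}
add V (priority 97) → {V:97}
add M (priority 32) → {M:32, V:97}
update V to priority 29 → {V:29, M:32}
update M to priority 95 → {V:29, M:95}
dequeue next → V; now {M:95}
dequeue next → M; now {}
add G (priority 43) → {G:43}
add P (priority 86) → {G:43, P:86}
add W (priority 31) → {W:31, G:43, P:86}
add B (priority 34) → {W:31, B:34, G:43, P:86}
add K (priority 96) → {W:31, B:34, G:43, P:86, K:96}
update K to priority 48 → {W:31, B:34, G:43, K:48, P:86}
update K to priority 11 → {K:11, W:31, B:34, G:43, P:86}
dequeue next → K; now {W:31, B:34, G:43, P:86}
dequeue next → W; now {B:34, G:43, P:86}
dequeue next → B; now {G:43, P:86}
dequeue next → G; now {P:86}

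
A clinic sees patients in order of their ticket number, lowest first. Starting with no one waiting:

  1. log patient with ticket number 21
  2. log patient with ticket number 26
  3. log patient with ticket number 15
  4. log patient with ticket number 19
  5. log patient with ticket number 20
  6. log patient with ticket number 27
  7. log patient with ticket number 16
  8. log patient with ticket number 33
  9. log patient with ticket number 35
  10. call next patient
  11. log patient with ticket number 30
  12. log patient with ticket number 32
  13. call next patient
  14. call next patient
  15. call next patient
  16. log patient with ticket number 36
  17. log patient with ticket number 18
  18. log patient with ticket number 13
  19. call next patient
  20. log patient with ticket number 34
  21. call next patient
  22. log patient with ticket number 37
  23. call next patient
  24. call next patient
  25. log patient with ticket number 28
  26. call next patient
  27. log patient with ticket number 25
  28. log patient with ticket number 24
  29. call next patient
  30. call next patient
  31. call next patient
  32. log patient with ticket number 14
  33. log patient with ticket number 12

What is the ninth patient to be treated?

27

insert 21 → {21}
insert 26 → {21, 26}
insert 15 → {15, 21, 26}
insert 19 → {15, 19, 21, 26}
insert 20 → {15, 19, 20, 21, 26}
insert 27 → {15, 19, 20, 21, 26, 27}
insert 16 → {15, 16, 19, 20, 21, 26, 27}
insert 33 → {15, 16, 19, 20, 21, 26, 27, 33}
insert 35 → {15, 16, 19, 20, 21, 26, 27, 33, 35}
call next patient → 15; now {16, 19, 20, 21, 26, 27, 33, 35}
insert 30 → {16, 19, 20, 21, 26, 27, 30, 33, 35}
insert 32 → {16, 19, 20, 21, 26, 27, 30, 32, 33, 35}
call next patient → 16; now {19, 20, 21, 26, 27, 30, 32, 33, 35}
call next patient → 19; now {20, 21, 26, 27, 30, 32, 33, 35}
call next patient → 20; now {21, 26, 27, 30, 32, 33, 35}
insert 36 → {21, 26, 27, 30, 32, 33, 35, 36}
insert 18 → {18, 21, 26, 27, 30, 32, 33, 35, 36}
insert 13 → {13, 18, 21, 26, 27, 30, 32, 33, 35, 36}
call next patient → 13; now {18, 21, 26, 27, 30, 32, 33, 35, 36}
insert 34 → {18, 21, 26, 27, 30, 32, 33, 34, 35, 36}
call next patient → 18; now {21, 26, 27, 30, 32, 33, 34, 35, 36}
insert 37 → {21, 26, 27, 30, 32, 33, 34, 35, 36, 37}
call next patient → 21; now {26, 27, 30, 32, 33, 34, 35, 36, 37}
call next patient → 26; now {27, 30, 32, 33, 34, 35, 36, 37}
insert 28 → {27, 28, 30, 32, 33, 34, 35, 36, 37}
call next patient → 27; now {28, 30, 32, 33, 34, 35, 36, 37}
insert 25 → {25, 28, 30, 32, 33, 34, 35, 36, 37}
insert 24 → {24, 25, 28, 30, 32, 33, 34, 35, 36, 37}
call next patient → 24; now {25, 28, 30, 32, 33, 34, 35, 36, 37}
call next patient → 25; now {28, 30, 32, 33, 34, 35, 36, 37}
call next patient → 28; now {30, 32, 33, 34, 35, 36, 37}
insert 14 → {14, 30, 32, 33, 34, 35, 36, 37}
insert 12 → {12, 14, 30, 32, 33, 34, 35, 36, 37}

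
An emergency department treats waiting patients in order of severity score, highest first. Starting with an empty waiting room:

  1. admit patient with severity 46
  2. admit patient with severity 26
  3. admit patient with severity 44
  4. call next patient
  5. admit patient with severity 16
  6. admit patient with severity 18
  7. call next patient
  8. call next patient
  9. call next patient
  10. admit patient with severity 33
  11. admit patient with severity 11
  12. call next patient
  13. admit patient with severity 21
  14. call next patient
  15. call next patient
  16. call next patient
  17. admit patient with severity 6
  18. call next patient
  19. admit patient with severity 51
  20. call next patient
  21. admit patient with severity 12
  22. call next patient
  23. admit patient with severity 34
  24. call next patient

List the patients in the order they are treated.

insert 46 → {46}
insert 26 → {46, 26}
insert 44 → {46, 44, 26}
call next patient → 46; now {44, 26}
insert 16 → {44, 26, 16}
insert 18 → {44, 26, 18, 16}
call next patient → 44; now {26, 18, 16}
call next patient → 26; now {18, 16}
call next patient → 18; now {16}
insert 33 → {33, 16}
insert 11 → {33, 16, 11}
call next patient → 33; now {16, 11}
insert 21 → {21, 16, 11}
call next patient → 21; now {16, 11}
call next patient → 16; now {11}
call next patient → 11; now {}
insert 6 → {6}
call next patient → 6; now {}
insert 51 → {51}
call next patient → 51; now {}
insert 12 → {12}
call next patient → 12; now {}
insert 34 → {34}
call next patient → 34; now {}

[46, 44, 26, 18, 33, 21, 16, 11, 6, 51, 12, 34]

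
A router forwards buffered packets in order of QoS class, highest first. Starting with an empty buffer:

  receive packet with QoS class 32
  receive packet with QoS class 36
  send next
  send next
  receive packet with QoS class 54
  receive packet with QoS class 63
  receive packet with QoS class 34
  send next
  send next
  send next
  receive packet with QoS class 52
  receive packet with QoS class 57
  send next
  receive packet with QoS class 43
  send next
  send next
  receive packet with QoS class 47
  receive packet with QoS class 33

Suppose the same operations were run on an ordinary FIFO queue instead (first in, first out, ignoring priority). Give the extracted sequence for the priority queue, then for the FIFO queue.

insert 32 → {32}
insert 36 → {36, 32}
send next → 36; now {32}
send next → 32; now {}
insert 54 → {54}
insert 63 → {63, 54}
insert 34 → {63, 54, 34}
send next → 63; now {54, 34}
send next → 54; now {34}
send next → 34; now {}
insert 52 → {52}
insert 57 → {57, 52}
send next → 57; now {52}
insert 43 → {52, 43}
send next → 52; now {43}
send next → 43; now {}
insert 47 → {47}
insert 33 → {47, 33}

priority queue: [36, 32, 63, 54, 34, 57, 52, 43]; FIFO queue: [32, 36, 54, 63, 34, 52, 57, 43]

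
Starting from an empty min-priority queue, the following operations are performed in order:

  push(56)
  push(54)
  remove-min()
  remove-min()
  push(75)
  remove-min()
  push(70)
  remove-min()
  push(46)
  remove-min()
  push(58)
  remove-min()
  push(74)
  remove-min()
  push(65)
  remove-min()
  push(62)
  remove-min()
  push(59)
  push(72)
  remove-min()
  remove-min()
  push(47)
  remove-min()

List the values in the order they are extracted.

insert 56 → {56}
insert 54 → {54, 56}
remove-min → 54; now {56}
remove-min → 56; now {}
insert 75 → {75}
remove-min → 75; now {}
insert 70 → {70}
remove-min → 70; now {}
insert 46 → {46}
remove-min → 46; now {}
insert 58 → {58}
remove-min → 58; now {}
insert 74 → {74}
remove-min → 74; now {}
insert 65 → {65}
remove-min → 65; now {}
insert 62 → {62}
remove-min → 62; now {}
insert 59 → {59}
insert 72 → {59, 72}
remove-min → 59; now {72}
remove-min → 72; now {}
insert 47 → {47}
remove-min → 47; now {}

54 → 56 → 75 → 70 → 46 → 58 → 74 → 65 → 62 → 59 → 72 → 47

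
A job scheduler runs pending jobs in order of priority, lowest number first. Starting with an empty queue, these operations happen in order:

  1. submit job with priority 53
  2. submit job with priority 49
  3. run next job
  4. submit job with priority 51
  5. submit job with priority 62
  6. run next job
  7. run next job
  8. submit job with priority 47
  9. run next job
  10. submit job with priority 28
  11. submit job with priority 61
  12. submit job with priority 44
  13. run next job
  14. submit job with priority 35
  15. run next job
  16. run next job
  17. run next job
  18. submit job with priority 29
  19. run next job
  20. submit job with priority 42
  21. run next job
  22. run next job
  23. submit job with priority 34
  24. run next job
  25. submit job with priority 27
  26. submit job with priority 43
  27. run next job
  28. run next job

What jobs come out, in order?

insert 53 → {53}
insert 49 → {49, 53}
run next job → 49; now {53}
insert 51 → {51, 53}
insert 62 → {51, 53, 62}
run next job → 51; now {53, 62}
run next job → 53; now {62}
insert 47 → {47, 62}
run next job → 47; now {62}
insert 28 → {28, 62}
insert 61 → {28, 61, 62}
insert 44 → {28, 44, 61, 62}
run next job → 28; now {44, 61, 62}
insert 35 → {35, 44, 61, 62}
run next job → 35; now {44, 61, 62}
run next job → 44; now {61, 62}
run next job → 61; now {62}
insert 29 → {29, 62}
run next job → 29; now {62}
insert 42 → {42, 62}
run next job → 42; now {62}
run next job → 62; now {}
insert 34 → {34}
run next job → 34; now {}
insert 27 → {27}
insert 43 → {27, 43}
run next job → 27; now {43}
run next job → 43; now {}

[49, 51, 53, 47, 28, 35, 44, 61, 29, 42, 62, 34, 27, 43]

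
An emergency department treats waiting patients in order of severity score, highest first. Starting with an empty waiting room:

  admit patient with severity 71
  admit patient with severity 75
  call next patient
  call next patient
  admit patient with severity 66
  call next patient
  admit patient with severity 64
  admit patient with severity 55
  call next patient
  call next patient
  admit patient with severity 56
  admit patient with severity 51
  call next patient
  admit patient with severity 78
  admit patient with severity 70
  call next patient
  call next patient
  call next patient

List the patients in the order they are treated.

insert 71 → {71}
insert 75 → {75, 71}
call next patient → 75; now {71}
call next patient → 71; now {}
insert 66 → {66}
call next patient → 66; now {}
insert 64 → {64}
insert 55 → {64, 55}
call next patient → 64; now {55}
call next patient → 55; now {}
insert 56 → {56}
insert 51 → {56, 51}
call next patient → 56; now {51}
insert 78 → {78, 51}
insert 70 → {78, 70, 51}
call next patient → 78; now {70, 51}
call next patient → 70; now {51}
call next patient → 51; now {}

[75, 71, 66, 64, 55, 56, 78, 70, 51]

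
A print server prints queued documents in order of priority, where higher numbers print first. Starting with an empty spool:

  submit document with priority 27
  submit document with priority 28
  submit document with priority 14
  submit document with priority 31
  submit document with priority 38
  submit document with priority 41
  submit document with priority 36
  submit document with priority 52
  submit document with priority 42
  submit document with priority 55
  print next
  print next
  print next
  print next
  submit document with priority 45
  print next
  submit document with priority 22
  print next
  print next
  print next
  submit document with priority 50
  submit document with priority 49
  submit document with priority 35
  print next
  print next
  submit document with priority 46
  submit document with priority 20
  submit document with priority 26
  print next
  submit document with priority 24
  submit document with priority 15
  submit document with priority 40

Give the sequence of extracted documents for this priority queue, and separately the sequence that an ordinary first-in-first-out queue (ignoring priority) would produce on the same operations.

insert 27 → {27}
insert 28 → {28, 27}
insert 14 → {28, 27, 14}
insert 31 → {31, 28, 27, 14}
insert 38 → {38, 31, 28, 27, 14}
insert 41 → {41, 38, 31, 28, 27, 14}
insert 36 → {41, 38, 36, 31, 28, 27, 14}
insert 52 → {52, 41, 38, 36, 31, 28, 27, 14}
insert 42 → {52, 42, 41, 38, 36, 31, 28, 27, 14}
insert 55 → {55, 52, 42, 41, 38, 36, 31, 28, 27, 14}
print next → 55; now {52, 42, 41, 38, 36, 31, 28, 27, 14}
print next → 52; now {42, 41, 38, 36, 31, 28, 27, 14}
print next → 42; now {41, 38, 36, 31, 28, 27, 14}
print next → 41; now {38, 36, 31, 28, 27, 14}
insert 45 → {45, 38, 36, 31, 28, 27, 14}
print next → 45; now {38, 36, 31, 28, 27, 14}
insert 22 → {38, 36, 31, 28, 27, 22, 14}
print next → 38; now {36, 31, 28, 27, 22, 14}
print next → 36; now {31, 28, 27, 22, 14}
print next → 31; now {28, 27, 22, 14}
insert 50 → {50, 28, 27, 22, 14}
insert 49 → {50, 49, 28, 27, 22, 14}
insert 35 → {50, 49, 35, 28, 27, 22, 14}
print next → 50; now {49, 35, 28, 27, 22, 14}
print next → 49; now {35, 28, 27, 22, 14}
insert 46 → {46, 35, 28, 27, 22, 14}
insert 20 → {46, 35, 28, 27, 22, 20, 14}
insert 26 → {46, 35, 28, 27, 26, 22, 20, 14}
print next → 46; now {35, 28, 27, 26, 22, 20, 14}
insert 24 → {35, 28, 27, 26, 24, 22, 20, 14}
insert 15 → {35, 28, 27, 26, 24, 22, 20, 15, 14}
insert 40 → {40, 35, 28, 27, 26, 24, 22, 20, 15, 14}

priority queue: 55, 52, 42, 41, 45, 38, 36, 31, 50, 49, 46; FIFO queue: 27, 28, 14, 31, 38, 41, 36, 52, 42, 55, 45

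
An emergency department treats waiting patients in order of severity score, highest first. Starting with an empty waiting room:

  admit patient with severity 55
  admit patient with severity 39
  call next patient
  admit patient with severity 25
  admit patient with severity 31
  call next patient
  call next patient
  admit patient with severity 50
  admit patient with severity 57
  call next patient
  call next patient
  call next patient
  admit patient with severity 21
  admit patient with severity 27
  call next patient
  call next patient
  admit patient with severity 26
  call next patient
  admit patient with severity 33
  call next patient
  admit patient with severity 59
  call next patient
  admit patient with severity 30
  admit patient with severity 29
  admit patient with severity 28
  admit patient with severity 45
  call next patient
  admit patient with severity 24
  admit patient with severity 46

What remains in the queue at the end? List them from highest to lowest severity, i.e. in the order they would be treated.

46, 30, 29, 28, 24

insert 55 → {55}
insert 39 → {55, 39}
call next patient → 55; now {39}
insert 25 → {39, 25}
insert 31 → {39, 31, 25}
call next patient → 39; now {31, 25}
call next patient → 31; now {25}
insert 50 → {50, 25}
insert 57 → {57, 50, 25}
call next patient → 57; now {50, 25}
call next patient → 50; now {25}
call next patient → 25; now {}
insert 21 → {21}
insert 27 → {27, 21}
call next patient → 27; now {21}
call next patient → 21; now {}
insert 26 → {26}
call next patient → 26; now {}
insert 33 → {33}
call next patient → 33; now {}
insert 59 → {59}
call next patient → 59; now {}
insert 30 → {30}
insert 29 → {30, 29}
insert 28 → {30, 29, 28}
insert 45 → {45, 30, 29, 28}
call next patient → 45; now {30, 29, 28}
insert 24 → {30, 29, 28, 24}
insert 46 → {46, 30, 29, 28, 24}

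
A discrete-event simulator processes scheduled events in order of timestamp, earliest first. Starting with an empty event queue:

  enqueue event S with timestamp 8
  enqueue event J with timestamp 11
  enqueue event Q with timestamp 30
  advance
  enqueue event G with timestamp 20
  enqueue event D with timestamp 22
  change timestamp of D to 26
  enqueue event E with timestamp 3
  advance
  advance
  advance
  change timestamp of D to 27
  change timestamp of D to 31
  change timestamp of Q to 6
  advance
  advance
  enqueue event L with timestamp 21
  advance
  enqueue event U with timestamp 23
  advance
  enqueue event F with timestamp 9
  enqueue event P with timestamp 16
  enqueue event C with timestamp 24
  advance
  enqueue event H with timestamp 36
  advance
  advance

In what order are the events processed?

add S (timestamp 8) → {S:8}
add J (timestamp 11) → {S:8, J:11}
add Q (timestamp 30) → {S:8, J:11, Q:30}
advance → S; now {J:11, Q:30}
add G (timestamp 20) → {J:11, G:20, Q:30}
add D (timestamp 22) → {J:11, G:20, D:22, Q:30}
update D to timestamp 26 → {J:11, G:20, D:26, Q:30}
add E (timestamp 3) → {E:3, J:11, G:20, D:26, Q:30}
advance → E; now {J:11, G:20, D:26, Q:30}
advance → J; now {G:20, D:26, Q:30}
advance → G; now {D:26, Q:30}
update D to timestamp 27 → {D:27, Q:30}
update D to timestamp 31 → {Q:30, D:31}
update Q to timestamp 6 → {Q:6, D:31}
advance → Q; now {D:31}
advance → D; now {}
add L (timestamp 21) → {L:21}
advance → L; now {}
add U (timestamp 23) → {U:23}
advance → U; now {}
add F (timestamp 9) → {F:9}
add P (timestamp 16) → {F:9, P:16}
add C (timestamp 24) → {F:9, P:16, C:24}
advance → F; now {P:16, C:24}
add H (timestamp 36) → {P:16, C:24, H:36}
advance → P; now {C:24, H:36}
advance → C; now {H:36}

S → E → J → G → Q → D → L → U → F → P → C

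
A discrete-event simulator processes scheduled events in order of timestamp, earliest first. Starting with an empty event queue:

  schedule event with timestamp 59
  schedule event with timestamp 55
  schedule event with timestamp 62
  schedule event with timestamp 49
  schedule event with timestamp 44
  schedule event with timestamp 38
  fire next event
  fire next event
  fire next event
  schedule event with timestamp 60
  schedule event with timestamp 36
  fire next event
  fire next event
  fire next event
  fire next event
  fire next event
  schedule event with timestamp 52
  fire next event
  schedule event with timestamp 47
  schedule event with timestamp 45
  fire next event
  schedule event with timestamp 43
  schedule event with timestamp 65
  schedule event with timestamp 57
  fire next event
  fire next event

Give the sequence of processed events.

38, 44, 49, 36, 55, 59, 60, 62, 52, 45, 43, 47

insert 59 → {59}
insert 55 → {55, 59}
insert 62 → {55, 59, 62}
insert 49 → {49, 55, 59, 62}
insert 44 → {44, 49, 55, 59, 62}
insert 38 → {38, 44, 49, 55, 59, 62}
fire next event → 38; now {44, 49, 55, 59, 62}
fire next event → 44; now {49, 55, 59, 62}
fire next event → 49; now {55, 59, 62}
insert 60 → {55, 59, 60, 62}
insert 36 → {36, 55, 59, 60, 62}
fire next event → 36; now {55, 59, 60, 62}
fire next event → 55; now {59, 60, 62}
fire next event → 59; now {60, 62}
fire next event → 60; now {62}
fire next event → 62; now {}
insert 52 → {52}
fire next event → 52; now {}
insert 47 → {47}
insert 45 → {45, 47}
fire next event → 45; now {47}
insert 43 → {43, 47}
insert 65 → {43, 47, 65}
insert 57 → {43, 47, 57, 65}
fire next event → 43; now {47, 57, 65}
fire next event → 47; now {57, 65}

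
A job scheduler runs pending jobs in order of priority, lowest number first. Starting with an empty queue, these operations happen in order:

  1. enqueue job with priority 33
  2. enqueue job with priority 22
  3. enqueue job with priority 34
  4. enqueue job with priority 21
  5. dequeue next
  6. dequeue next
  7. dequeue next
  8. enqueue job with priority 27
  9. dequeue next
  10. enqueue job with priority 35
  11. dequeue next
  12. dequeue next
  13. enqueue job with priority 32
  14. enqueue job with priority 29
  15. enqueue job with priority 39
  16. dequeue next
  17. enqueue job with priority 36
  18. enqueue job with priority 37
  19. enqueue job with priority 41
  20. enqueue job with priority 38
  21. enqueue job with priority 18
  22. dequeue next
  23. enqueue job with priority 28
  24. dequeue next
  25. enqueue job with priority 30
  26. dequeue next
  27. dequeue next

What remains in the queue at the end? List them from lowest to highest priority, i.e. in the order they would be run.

36 → 37 → 38 → 39 → 41

insert 33 → {33}
insert 22 → {22, 33}
insert 34 → {22, 33, 34}
insert 21 → {21, 22, 33, 34}
dequeue next → 21; now {22, 33, 34}
dequeue next → 22; now {33, 34}
dequeue next → 33; now {34}
insert 27 → {27, 34}
dequeue next → 27; now {34}
insert 35 → {34, 35}
dequeue next → 34; now {35}
dequeue next → 35; now {}
insert 32 → {32}
insert 29 → {29, 32}
insert 39 → {29, 32, 39}
dequeue next → 29; now {32, 39}
insert 36 → {32, 36, 39}
insert 37 → {32, 36, 37, 39}
insert 41 → {32, 36, 37, 39, 41}
insert 38 → {32, 36, 37, 38, 39, 41}
insert 18 → {18, 32, 36, 37, 38, 39, 41}
dequeue next → 18; now {32, 36, 37, 38, 39, 41}
insert 28 → {28, 32, 36, 37, 38, 39, 41}
dequeue next → 28; now {32, 36, 37, 38, 39, 41}
insert 30 → {30, 32, 36, 37, 38, 39, 41}
dequeue next → 30; now {32, 36, 37, 38, 39, 41}
dequeue next → 32; now {36, 37, 38, 39, 41}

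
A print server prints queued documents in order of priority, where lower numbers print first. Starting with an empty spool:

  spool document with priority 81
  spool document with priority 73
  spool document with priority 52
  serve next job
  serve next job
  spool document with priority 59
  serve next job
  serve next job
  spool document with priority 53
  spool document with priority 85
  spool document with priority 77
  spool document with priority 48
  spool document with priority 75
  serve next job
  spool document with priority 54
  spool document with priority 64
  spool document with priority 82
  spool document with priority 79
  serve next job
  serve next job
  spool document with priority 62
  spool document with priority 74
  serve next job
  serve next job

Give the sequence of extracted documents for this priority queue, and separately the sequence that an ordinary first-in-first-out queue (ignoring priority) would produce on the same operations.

priority queue: 52 → 73 → 59 → 81 → 48 → 53 → 54 → 62 → 64; FIFO queue: 81 → 73 → 52 → 59 → 53 → 85 → 77 → 48 → 75

insert 81 → {81}
insert 73 → {73, 81}
insert 52 → {52, 73, 81}
serve next job → 52; now {73, 81}
serve next job → 73; now {81}
insert 59 → {59, 81}
serve next job → 59; now {81}
serve next job → 81; now {}
insert 53 → {53}
insert 85 → {53, 85}
insert 77 → {53, 77, 85}
insert 48 → {48, 53, 77, 85}
insert 75 → {48, 53, 75, 77, 85}
serve next job → 48; now {53, 75, 77, 85}
insert 54 → {53, 54, 75, 77, 85}
insert 64 → {53, 54, 64, 75, 77, 85}
insert 82 → {53, 54, 64, 75, 77, 82, 85}
insert 79 → {53, 54, 64, 75, 77, 79, 82, 85}
serve next job → 53; now {54, 64, 75, 77, 79, 82, 85}
serve next job → 54; now {64, 75, 77, 79, 82, 85}
insert 62 → {62, 64, 75, 77, 79, 82, 85}
insert 74 → {62, 64, 74, 75, 77, 79, 82, 85}
serve next job → 62; now {64, 74, 75, 77, 79, 82, 85}
serve next job → 64; now {74, 75, 77, 79, 82, 85}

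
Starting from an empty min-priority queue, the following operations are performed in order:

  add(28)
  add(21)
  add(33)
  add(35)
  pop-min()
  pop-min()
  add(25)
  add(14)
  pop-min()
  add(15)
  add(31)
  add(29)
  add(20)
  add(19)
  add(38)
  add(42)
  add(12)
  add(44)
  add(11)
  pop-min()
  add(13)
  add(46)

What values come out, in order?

[21, 28, 14, 11]

insert 28 → {28}
insert 21 → {21, 28}
insert 33 → {21, 28, 33}
insert 35 → {21, 28, 33, 35}
pop-min → 21; now {28, 33, 35}
pop-min → 28; now {33, 35}
insert 25 → {25, 33, 35}
insert 14 → {14, 25, 33, 35}
pop-min → 14; now {25, 33, 35}
insert 15 → {15, 25, 33, 35}
insert 31 → {15, 25, 31, 33, 35}
insert 29 → {15, 25, 29, 31, 33, 35}
insert 20 → {15, 20, 25, 29, 31, 33, 35}
insert 19 → {15, 19, 20, 25, 29, 31, 33, 35}
insert 38 → {15, 19, 20, 25, 29, 31, 33, 35, 38}
insert 42 → {15, 19, 20, 25, 29, 31, 33, 35, 38, 42}
insert 12 → {12, 15, 19, 20, 25, 29, 31, 33, 35, 38, 42}
insert 44 → {12, 15, 19, 20, 25, 29, 31, 33, 35, 38, 42, 44}
insert 11 → {11, 12, 15, 19, 20, 25, 29, 31, 33, 35, 38, 42, 44}
pop-min → 11; now {12, 15, 19, 20, 25, 29, 31, 33, 35, 38, 42, 44}
insert 13 → {12, 13, 15, 19, 20, 25, 29, 31, 33, 35, 38, 42, 44}
insert 46 → {12, 13, 15, 19, 20, 25, 29, 31, 33, 35, 38, 42, 44, 46}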